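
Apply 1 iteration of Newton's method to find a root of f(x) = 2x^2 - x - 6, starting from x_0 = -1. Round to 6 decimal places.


Newton's method: x_(n+1) = x_n - f(x_n)/f'(x_n)
f(x) = 2x^2 - x - 6
f'(x) = 4x - 1

Iteration 1:
  f(-1.000000) = -3.000000
  f'(-1.000000) = -5.000000
  x_1 = -1.000000 - (-3.000000)/(-5.000000) = -1.600000

x_1 = -1.600000


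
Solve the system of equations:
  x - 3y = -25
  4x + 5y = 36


Using Cramer's rule:
Determinant D = (1)(5) - (4)(-3) = 5 + 12 = 17
Dx = (-25)(5) - (36)(-3) = -125 + 108 = -17
Dy = (1)(36) - (4)(-25) = 36 + 100 = 136
x = Dx/D = -17/17 = -1
y = Dy/D = 136/17 = 8

x = -1, y = 8


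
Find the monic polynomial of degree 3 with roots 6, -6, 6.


A monic polynomial with roots 6, -6, 6 is:
p(x) = (x - 6)(x + 6)(x - 6)
After multiplying by (x - 6): x - 6
After multiplying by (x + 6): x^2 - 36
After multiplying by (x - 6): x^3 - 6x^2 - 36x + 216

x^3 - 6x^2 - 36x + 216


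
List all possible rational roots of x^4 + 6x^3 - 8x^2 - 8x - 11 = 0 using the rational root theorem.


Rational root theorem: possible roots are ±p/q where:
  p divides the constant term (-11): p ∈ {1, 11}
  q divides the leading coefficient (1): q ∈ {1}

All possible rational roots: -11, -1, 1, 11

-11, -1, 1, 11


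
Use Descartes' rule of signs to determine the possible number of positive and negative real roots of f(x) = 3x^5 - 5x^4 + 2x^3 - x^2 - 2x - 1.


Descartes' rule of signs:

For positive roots, count sign changes in f(x) = 3x^5 - 5x^4 + 2x^3 - x^2 - 2x - 1:
Signs of coefficients: +, -, +, -, -, -
Number of sign changes: 3
Possible positive real roots: 3, 1

For negative roots, examine f(-x) = -3x^5 - 5x^4 - 2x^3 - x^2 + 2x - 1:
Signs of coefficients: -, -, -, -, +, -
Number of sign changes: 2
Possible negative real roots: 2, 0

Positive roots: 3 or 1; Negative roots: 2 or 0


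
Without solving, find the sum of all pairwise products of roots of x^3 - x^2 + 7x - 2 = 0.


By Vieta's formulas for x^3 + bx^2 + cx + d = 0:
  r1 + r2 + r3 = -b/a = 1
  r1*r2 + r1*r3 + r2*r3 = c/a = 7
  r1*r2*r3 = -d/a = 2


Sum of pairwise products = 7


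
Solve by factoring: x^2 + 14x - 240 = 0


We need two numbers that multiply to -240 and add to 14.
Those numbers are 24 and -10 (since 24 * (-10) = -240 and 24 + (-10) = 14).
So x^2 + 14x - 240 = (x + 24)(x - 10) = 0
Setting each factor to zero: x = -24 or x = 10

x = -24, x = 10


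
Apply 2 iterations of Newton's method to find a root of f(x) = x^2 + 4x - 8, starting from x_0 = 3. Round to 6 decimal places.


Newton's method: x_(n+1) = x_n - f(x_n)/f'(x_n)
f(x) = x^2 + 4x - 8
f'(x) = 2x + 4

Iteration 1:
  f(3.000000) = 13.000000
  f'(3.000000) = 10.000000
  x_1 = 3.000000 - (13.000000)/(10.000000) = 1.700000

Iteration 2:
  f(1.700000) = 1.690000
  f'(1.700000) = 7.400000
  x_2 = 1.700000 - (1.690000)/(7.400000) = 1.471622

x_2 = 1.471622


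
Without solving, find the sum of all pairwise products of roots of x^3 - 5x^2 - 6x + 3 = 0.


By Vieta's formulas for x^3 + bx^2 + cx + d = 0:
  r1 + r2 + r3 = -b/a = 5
  r1*r2 + r1*r3 + r2*r3 = c/a = -6
  r1*r2*r3 = -d/a = -3


Sum of pairwise products = -6


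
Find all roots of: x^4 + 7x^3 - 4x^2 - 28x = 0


The constant term is 0, so x = 0 is a root. Factor out x:
  x^3 + 7x^2 - 4x - 28 = 0
Let p(x) = x^3 + 7x^2 - 4x - 28. By the rational root theorem (leading coefficient 1), any rational root is an integer divisor of 28: try ±1, ±2, ... in turn.
Test x = 1: value = -24 ≠ 0.
Test x = -1: value = -18 ≠ 0.
Test x = 2: value = 0 ✓, so (x - 2) is a factor.
Synthetic division by (x - 2): bring down 1; 1(2) + 7 = 9; 9(2) - 4 = 14; 14(2) - 28 = 0 → quotient x^2 + 9x + 14, remainder 0.
Solve the quadratic x^2 + 9x + 14 = 0: discriminant = 9^2 - 4(1)(14) = 81 - 56 = 25.
sqrt(25) = 5, so x = (-9 ± 5)/2: x = -2 or x = -7.
Collecting all roots found:

x = -7, x = -2, x = 0, x = 2


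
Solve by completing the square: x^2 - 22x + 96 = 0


Start: x^2 - 22x + 96 = 0
Move constant: x^2 - 22x = -96
Half of -22 is -11, squared is 121
Add 121 to both sides: x^2 - 22x + 121 = 25
(x - 11)^2 = 25
x - 11 = ±5
x = 11 + 5 = 16 or x = 11 - 5 = 6

x = 6, x = 16


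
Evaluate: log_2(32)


We need the exponent such that 2^? = 32
2^5 = 32
Therefore log_2(32) = 5

5


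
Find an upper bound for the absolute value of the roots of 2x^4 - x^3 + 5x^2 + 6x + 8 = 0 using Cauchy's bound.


Cauchy's bound: all roots r satisfy |r| <= 1 + max(|a_i/a_n|) for i = 0,...,n-1
where a_n is the leading coefficient.

Coefficients: [2, -1, 5, 6, 8]
Leading coefficient a_n = 2
Ratios |a_i/a_n|: 1/2, 5/2, 3, 4
Maximum ratio: 4
Cauchy's bound: |r| <= 1 + 4 = 5

Upper bound = 5


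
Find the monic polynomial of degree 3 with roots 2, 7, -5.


A monic polynomial with roots 2, 7, -5 is:
p(x) = (x - 2)(x - 7)(x + 5)
After multiplying by (x - 2): x - 2
After multiplying by (x - 7): x^2 - 9x + 14
After multiplying by (x + 5): x^3 - 4x^2 - 31x + 70

x^3 - 4x^2 - 31x + 70


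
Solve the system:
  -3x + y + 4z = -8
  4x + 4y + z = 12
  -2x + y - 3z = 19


Using Cramer's rule. Expand each determinant along the first row.
D  = (-3)*[4*(-3) - 1*1] - 1*[4*(-3) - 1*(-2)] + 4*[4*1 - 4*(-2)]
  = (-3)*(-13) - 1*(-10) + 4*(12) = 97
Dx = (-8)*[4*(-3) - 1*1] - 1*[12*(-3) - 1*19] + 4*[12*1 - 4*19]
  = (-8)*(-13) - 1*(-55) + 4*(-64) = -97
Dy = (-3)*[12*(-3) - 1*19] - (-8)*[4*(-3) - 1*(-2)] + 4*[4*19 - 12*(-2)]
  = (-3)*(-55) - (-8)*(-10) + 4*(100) = 485
Dz = (-3)*[4*19 - 12*1] - 1*[4*19 - 12*(-2)] + (-8)*[4*1 - 4*(-2)]
  = (-3)*(64) - 1*(100) + (-8)*(12) = -388
x = Dx/D = -97/97 = -1, y = Dy/D = 485/97 = 5, z = Dz/D = -388/97 = -4
Check eq1: (-3)(-1) + (1)(5) + (4)(-4) = -8 = -8 ✓
Check eq2: (4)(-1) + (4)(5) + (1)(-4) = 12 = 12 ✓
Check eq3: (-2)(-1) + (1)(5) + (-3)(-4) = 19 = 19 ✓

x = -1, y = 5, z = -4


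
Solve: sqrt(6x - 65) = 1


Square both sides: 6x - 65 = 1^2 = 1
6x = 1 + 65 = 66
x = 11
Check: sqrt(6*11 - 65) = sqrt(1) = 1 ✓

x = 11


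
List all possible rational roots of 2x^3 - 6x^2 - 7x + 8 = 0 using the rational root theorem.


Rational root theorem: possible roots are ±p/q where:
  p divides the constant term (8): p ∈ {1, 2, 4, 8}
  q divides the leading coefficient (2): q ∈ {1, 2}

All possible rational roots: -8, -4, -2, -1, -1/2, 1/2, 1, 2, 4, 8

-8, -4, -2, -1, -1/2, 1/2, 1, 2, 4, 8


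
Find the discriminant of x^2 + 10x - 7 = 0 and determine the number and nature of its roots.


For ax^2 + bx + c = 0, discriminant D = b^2 - 4ac
Here a = 1, b = 10, c = -7
D = (10)^2 - 4(1)(-7) = 100 + 28 = 128

D = 128 > 0 but not a perfect square
The equation has 2 distinct real irrational roots.

Discriminant = 128, 2 distinct real irrational roots


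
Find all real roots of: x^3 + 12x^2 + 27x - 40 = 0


Let p(x) = x^3 + 12x^2 + 27x - 40. By the rational root theorem (leading coefficient 1), any rational root is an integer divisor of 40: try ±1, ±2, ... in turn.
Test x = 1: value = 0 ✓, so (x - 1) is a factor.
Synthetic division by (x - 1): bring down 1; 1(1) + 12 = 13; 13(1) + 27 = 40; 40(1) - 40 = 0 → quotient x^2 + 13x + 40, remainder 0.
Solve the quadratic x^2 + 13x + 40 = 0: discriminant = 13^2 - 4(1)(40) = 169 - 160 = 9.
sqrt(9) = 3, so x = (-13 ± 3)/2: x = -5 or x = -8.

x = -8, x = -5, x = 1


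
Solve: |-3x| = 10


An absolute value equation |expr| = 10 gives two cases:
Case 1: -3x = 10
  -3x = 10, so x = -10/3
Case 2: -3x = -10
  -3x = -10, so x = 10/3

x = -10/3, x = 10/3


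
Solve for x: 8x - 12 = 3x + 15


Starting with: 8x - 12 = 3x + 15
Move all x terms to left: (8 - 3)x = 15 + 12
Simplify: 5x = 27
Divide both sides by 5: x = 27/5

x = 27/5


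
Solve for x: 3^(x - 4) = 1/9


Express both sides with the same base.
1/9 = 3^(-2)
Since the bases match, equate exponents: x - 4 = -2
So x = -2 - (-4) = 2

x = 2


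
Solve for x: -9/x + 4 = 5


Subtract 4 from both sides: -9/x = 1
Multiply both sides by x: -9 = 1 * x
Divide by 1: x = -9

x = -9


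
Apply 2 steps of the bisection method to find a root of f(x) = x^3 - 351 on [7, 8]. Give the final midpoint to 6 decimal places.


f(x) = x^3 - 351
f(7) = -8 < 0
f(8) = 161 > 0

Step 1: midpoint = (7.000000 + 8.000000)/2 = 7.500000
  f(7.500000) = 70.875000
  f(mid) > 0, so root is in [7.000000, 7.500000]

Step 2: midpoint = (7.000000 + 7.500000)/2 = 7.250000
  f(7.250000) = 30.078125
  f(mid) > 0, so root is in [7.000000, 7.250000]

midpoint = 7.250000


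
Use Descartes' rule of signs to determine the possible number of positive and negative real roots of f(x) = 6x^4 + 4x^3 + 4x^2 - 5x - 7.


Descartes' rule of signs:

For positive roots, count sign changes in f(x) = 6x^4 + 4x^3 + 4x^2 - 5x - 7:
Signs of coefficients: +, +, +, -, -
Number of sign changes: 1
Possible positive real roots: 1

For negative roots, examine f(-x) = 6x^4 - 4x^3 + 4x^2 + 5x - 7:
Signs of coefficients: +, -, +, +, -
Number of sign changes: 3
Possible negative real roots: 3, 1

Positive roots: 1; Negative roots: 3 or 1


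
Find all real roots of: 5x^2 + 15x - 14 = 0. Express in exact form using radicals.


Using the quadratic formula: x = (-b ± sqrt(b^2 - 4ac)) / (2a)
Here a = 5, b = 15, c = -14
Discriminant = b^2 - 4ac = 15^2 - 4(5)(-14) = 225 + 280 = 505
Since discriminant = 505 > 0, there are two real roots.
x = (-15 ± sqrt(505)) / 10
Numerically: x ≈ 0.7472 or x ≈ -3.7472

x = (-15 + sqrt(505)) / 10 or x = (-15 - sqrt(505)) / 10


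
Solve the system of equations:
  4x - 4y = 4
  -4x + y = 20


Using Cramer's rule:
Determinant D = (4)(1) - (-4)(-4) = 4 - 16 = -12
Dx = (4)(1) - (20)(-4) = 4 + 80 = 84
Dy = (4)(20) - (-4)(4) = 80 + 16 = 96
x = Dx/D = 84/-12 = -7
y = Dy/D = 96/-12 = -8

x = -7, y = -8


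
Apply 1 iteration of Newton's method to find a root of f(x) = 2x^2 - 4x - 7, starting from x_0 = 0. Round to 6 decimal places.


Newton's method: x_(n+1) = x_n - f(x_n)/f'(x_n)
f(x) = 2x^2 - 4x - 7
f'(x) = 4x - 4

Iteration 1:
  f(0.000000) = -7.000000
  f'(0.000000) = -4.000000
  x_1 = 0.000000 - (-7.000000)/(-4.000000) = -1.750000

x_1 = -1.750000


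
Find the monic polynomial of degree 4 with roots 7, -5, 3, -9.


A monic polynomial with roots 7, -5, 3, -9 is:
p(x) = (x - 7)(x + 5)(x - 3)(x + 9)
After multiplying by (x - 7): x - 7
After multiplying by (x + 5): x^2 - 2x - 35
After multiplying by (x - 3): x^3 - 5x^2 - 29x + 105
After multiplying by (x + 9): x^4 + 4x^3 - 74x^2 - 156x + 945

x^4 + 4x^3 - 74x^2 - 156x + 945


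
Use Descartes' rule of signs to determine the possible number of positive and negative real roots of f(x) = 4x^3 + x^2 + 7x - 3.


Descartes' rule of signs:

For positive roots, count sign changes in f(x) = 4x^3 + x^2 + 7x - 3:
Signs of coefficients: +, +, +, -
Number of sign changes: 1
Possible positive real roots: 1

For negative roots, examine f(-x) = -4x^3 + x^2 - 7x - 3:
Signs of coefficients: -, +, -, -
Number of sign changes: 2
Possible negative real roots: 2, 0

Positive roots: 1; Negative roots: 2 or 0


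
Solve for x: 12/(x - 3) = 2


Multiply both sides by (x - 3): 12 = 2(x - 3)
Distribute: 12 = 2x - 6
2x = 12 + 6 = 18
x = 9

x = 9


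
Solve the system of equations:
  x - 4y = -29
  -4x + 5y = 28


Using Cramer's rule:
Determinant D = (1)(5) - (-4)(-4) = 5 - 16 = -11
Dx = (-29)(5) - (28)(-4) = -145 + 112 = -33
Dy = (1)(28) - (-4)(-29) = 28 - 116 = -88
x = Dx/D = -33/-11 = 3
y = Dy/D = -88/-11 = 8

x = 3, y = 8


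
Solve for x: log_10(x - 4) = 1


Convert to exponential form: x - 4 = 10^1 = 10
x = 10 + 4 = 14
Check: log_10(14 - 4) = log_10(10) = log_10(10) = 1 ✓

x = 14


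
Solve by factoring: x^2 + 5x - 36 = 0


We need two numbers that multiply to -36 and add to 5.
Those numbers are -4 and 9 (since (-4) * 9 = -36 and (-4) + 9 = 5).
So x^2 + 5x - 36 = (x - 4)(x + 9) = 0
Setting each factor to zero: x = 4 or x = -9

x = -9, x = 4


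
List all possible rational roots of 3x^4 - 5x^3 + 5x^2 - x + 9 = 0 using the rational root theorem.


Rational root theorem: possible roots are ±p/q where:
  p divides the constant term (9): p ∈ {1, 3, 9}
  q divides the leading coefficient (3): q ∈ {1, 3}

All possible rational roots: -9, -3, -1, -1/3, 1/3, 1, 3, 9

-9, -3, -1, -1/3, 1/3, 1, 3, 9


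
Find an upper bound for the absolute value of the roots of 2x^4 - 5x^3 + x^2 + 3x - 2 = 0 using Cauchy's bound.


Cauchy's bound: all roots r satisfy |r| <= 1 + max(|a_i/a_n|) for i = 0,...,n-1
where a_n is the leading coefficient.

Coefficients: [2, -5, 1, 3, -2]
Leading coefficient a_n = 2
Ratios |a_i/a_n|: 5/2, 1/2, 3/2, 1
Maximum ratio: 5/2
Cauchy's bound: |r| <= 1 + 5/2 = 7/2

Upper bound = 7/2


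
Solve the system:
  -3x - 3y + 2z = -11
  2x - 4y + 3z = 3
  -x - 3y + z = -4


Using Cramer's rule. Expand each determinant along the first row.
D  = (-3)*[(-4)*1 - 3*(-3)] - (-3)*[2*1 - 3*(-1)] + 2*[2*(-3) - (-4)*(-1)]
  = (-3)*(5) - (-3)*(5) + 2*(-10) = -20
Dx = (-11)*[(-4)*1 - 3*(-3)] - (-3)*[3*1 - 3*(-4)] + 2*[3*(-3) - (-4)*(-4)]
  = (-11)*(5) - (-3)*(15) + 2*(-25) = -60
Dy = (-3)*[3*1 - 3*(-4)] - (-11)*[2*1 - 3*(-1)] + 2*[2*(-4) - 3*(-1)]
  = (-3)*(15) - (-11)*(5) + 2*(-5) = 0
Dz = (-3)*[(-4)*(-4) - 3*(-3)] - (-3)*[2*(-4) - 3*(-1)] + (-11)*[2*(-3) - (-4)*(-1)]
  = (-3)*(25) - (-3)*(-5) + (-11)*(-10) = 20
x = Dx/D = -60/-20 = 3, y = Dy/D = 0/-20 = 0, z = Dz/D = 20/-20 = -1
Check eq1: (-3)(3) + (-3)(0) + (2)(-1) = -11 = -11 ✓
Check eq2: (2)(3) + (-4)(0) + (3)(-1) = 3 = 3 ✓
Check eq3: (-1)(3) + (-3)(0) + (1)(-1) = -4 = -4 ✓

x = 3, y = 0, z = -1


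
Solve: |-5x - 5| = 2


An absolute value equation |expr| = 2 gives two cases:
Case 1: -5x - 5 = 2
  -5x = 7, so x = -7/5
Case 2: -5x - 5 = -2
  -5x = 3, so x = -3/5

x = -7/5, x = -3/5


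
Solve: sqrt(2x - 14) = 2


Square both sides: 2x - 14 = 2^2 = 4
2x = 4 + 14 = 18
x = 9
Check: sqrt(2*9 - 14) = sqrt(4) = 2 ✓

x = 9


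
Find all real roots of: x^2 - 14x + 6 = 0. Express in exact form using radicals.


Using the quadratic formula: x = (-b ± sqrt(b^2 - 4ac)) / (2a)
Here a = 1, b = -14, c = 6
Discriminant = b^2 - 4ac = (-14)^2 - 4(1)(6) = 196 - 24 = 172
Since discriminant = 172 > 0, there are two real roots.
x = (14 ± 2*sqrt(43)) / 2
Simplifying: x = 7 ± sqrt(43)
Numerically: x ≈ 13.5574 or x ≈ 0.4426

x = 7 + sqrt(43) or x = 7 - sqrt(43)


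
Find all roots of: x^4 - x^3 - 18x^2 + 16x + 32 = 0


Let p(x) = x^4 - x^3 - 18x^2 + 16x + 32. By the rational root theorem (leading coefficient 1), any rational root is an integer divisor of 32: try ±1, ±2, ... in turn.
Test x = 1: value = 30 ≠ 0.
Test x = -1: value = 0 ✓, so (x + 1) is a factor.
Synthetic division by (x + 1): bring down 1; 1(-1) - 1 = -2; (-2)(-1) - 18 = -16; (-16)(-1) + 16 = 32; 32(-1) + 32 = 0 → quotient x^3 - 2x^2 - 16x + 32, remainder 0.
Continue with the quotient x^3 - 2x^2 - 16x + 32 (candidates must divide 32; re-test x = -1 first in case it repeats).
Test x = -1: value = 45 ≠ 0.
Test x = 2: value = 0 ✓, so (x - 2) is a factor.
Synthetic division by (x - 2): bring down 1; 1(2) - 2 = 0; 0(2) - 16 = -16; (-16)(2) + 32 = 0 → quotient x^2 - 16, remainder 0.
Solve the quadratic x^2 - 16 = 0: discriminant = 0^2 - 4(1)(-16) = 0 + 64 = 64.
sqrt(64) = 8, so x = (0 ± 8)/2: x = 4 or x = -4.
Collecting all roots found:

x = -4, x = -1, x = 2, x = 4


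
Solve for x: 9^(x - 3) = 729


Express both sides with the same base.
729 = 9^3
Since the bases match, equate exponents: x - 3 = 3
So x = 3 - (-3) = 6

x = 6


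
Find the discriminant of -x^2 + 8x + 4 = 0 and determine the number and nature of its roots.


For ax^2 + bx + c = 0, discriminant D = b^2 - 4ac
Here a = -1, b = 8, c = 4
D = (8)^2 - 4(-1)(4) = 64 + 16 = 80

D = 80 > 0 but not a perfect square
The equation has 2 distinct real irrational roots.

Discriminant = 80, 2 distinct real irrational roots


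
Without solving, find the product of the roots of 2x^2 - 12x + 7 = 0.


By Vieta's formulas for ax^2 + bx + c = 0:
  Sum of roots = -b/a
  Product of roots = c/a

Here a = 2, b = -12, c = 7
Sum = -(-12)/2 = 6
Product = 7/2 = 7/2

Product = 7/2


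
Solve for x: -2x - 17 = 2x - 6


Starting with: -2x - 17 = 2x - 6
Move all x terms to left: (-2 - 2)x = -6 + 17
Simplify: -4x = 11
Divide both sides by -4: x = -11/4

x = -11/4


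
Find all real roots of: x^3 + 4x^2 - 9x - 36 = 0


Let p(x) = x^3 + 4x^2 - 9x - 36. By the rational root theorem (leading coefficient 1), any rational root is an integer divisor of 36: try ±1, ±2, ... in turn.
Test x = 1: value = -40 ≠ 0.
Test x = -1: value = -24 ≠ 0.
Test x = 2: value = -30 ≠ 0.
Test x = -2: value = -10 ≠ 0.
Test x = 3: value = 0 ✓, so (x - 3) is a factor.
Synthetic division by (x - 3): bring down 1; 1(3) + 4 = 7; 7(3) - 9 = 12; 12(3) - 36 = 0 → quotient x^2 + 7x + 12, remainder 0.
Solve the quadratic x^2 + 7x + 12 = 0: discriminant = 7^2 - 4(1)(12) = 49 - 48 = 1.
sqrt(1) = 1, so x = (-7 ± 1)/2: x = -3 or x = -4.

x = -4, x = -3, x = 3


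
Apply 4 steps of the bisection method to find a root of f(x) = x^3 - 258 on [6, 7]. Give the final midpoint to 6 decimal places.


f(x) = x^3 - 258
f(6) = -42 < 0
f(7) = 85 > 0

Step 1: midpoint = (6.000000 + 7.000000)/2 = 6.500000
  f(6.500000) = 16.625000
  f(mid) > 0, so root is in [6.000000, 6.500000]

Step 2: midpoint = (6.000000 + 6.500000)/2 = 6.250000
  f(6.250000) = -13.859375
  f(mid) < 0, so root is in [6.250000, 6.500000]

Step 3: midpoint = (6.250000 + 6.500000)/2 = 6.375000
  f(6.375000) = 1.083984
  f(mid) > 0, so root is in [6.250000, 6.375000]

Step 4: midpoint = (6.250000 + 6.375000)/2 = 6.312500
  f(6.312500) = -6.461670
  f(mid) < 0, so root is in [6.312500, 6.375000]

midpoint = 6.312500


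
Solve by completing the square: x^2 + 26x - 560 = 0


Start: x^2 + 26x - 560 = 0
Move constant: x^2 + 26x = 560
Half of 26 is 13, squared is 169
Add 169 to both sides: x^2 + 26x + 169 = 729
(x + 13)^2 = 729
x + 13 = ±27
x = -13 + 27 = 14 or x = -13 - 27 = -40

x = -40, x = 14


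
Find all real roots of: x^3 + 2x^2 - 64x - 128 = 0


Let p(x) = x^3 + 2x^2 - 64x - 128. By the rational root theorem (leading coefficient 1), any rational root is an integer divisor of 128: try ±1, ±2, ... in turn.
Test x = 1: value = -189 ≠ 0.
Test x = -1: value = -63 ≠ 0.
Test x = 2: value = -240 ≠ 0.
Test x = -2: value = 0 ✓, so (x + 2) is a factor.
Synthetic division by (x + 2): bring down 1; 1(-2) + 2 = 0; 0(-2) - 64 = -64; (-64)(-2) - 128 = 0 → quotient x^2 - 64, remainder 0.
Solve the quadratic x^2 - 64 = 0: discriminant = 0^2 - 4(1)(-64) = 0 + 256 = 256.
sqrt(256) = 16, so x = (0 ± 16)/2: x = 8 or x = -8.

x = -8, x = -2, x = 8


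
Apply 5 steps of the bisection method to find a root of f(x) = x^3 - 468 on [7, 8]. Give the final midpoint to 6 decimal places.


f(x) = x^3 - 468
f(7) = -125 < 0
f(8) = 44 > 0

Step 1: midpoint = (7.000000 + 8.000000)/2 = 7.500000
  f(7.500000) = -46.125000
  f(mid) < 0, so root is in [7.500000, 8.000000]

Step 2: midpoint = (7.500000 + 8.000000)/2 = 7.750000
  f(7.750000) = -2.515625
  f(mid) < 0, so root is in [7.750000, 8.000000]

Step 3: midpoint = (7.750000 + 8.000000)/2 = 7.875000
  f(7.875000) = 20.373047
  f(mid) > 0, so root is in [7.750000, 7.875000]

Step 4: midpoint = (7.750000 + 7.875000)/2 = 7.812500
  f(7.812500) = 8.837158
  f(mid) > 0, so root is in [7.750000, 7.812500]

Step 5: midpoint = (7.750000 + 7.812500)/2 = 7.781250
  f(7.781250) = 3.137970
  f(mid) > 0, so root is in [7.750000, 7.781250]

midpoint = 7.781250


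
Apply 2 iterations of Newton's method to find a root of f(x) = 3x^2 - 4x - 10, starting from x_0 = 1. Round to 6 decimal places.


Newton's method: x_(n+1) = x_n - f(x_n)/f'(x_n)
f(x) = 3x^2 - 4x - 10
f'(x) = 6x - 4

Iteration 1:
  f(1.000000) = -11.000000
  f'(1.000000) = 2.000000
  x_1 = 1.000000 - (-11.000000)/(2.000000) = 6.500000

Iteration 2:
  f(6.500000) = 90.750000
  f'(6.500000) = 35.000000
  x_2 = 6.500000 - (90.750000)/(35.000000) = 3.907143

x_2 = 3.907143


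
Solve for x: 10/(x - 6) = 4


Multiply both sides by (x - 6): 10 = 4(x - 6)
Distribute: 10 = 4x - 24
4x = 10 + 24 = 34
x = 17/2

x = 17/2


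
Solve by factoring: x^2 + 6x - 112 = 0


We need two numbers that multiply to -112 and add to 6.
Those numbers are 14 and -8 (since 14 * (-8) = -112 and 14 + (-8) = 6).
So x^2 + 6x - 112 = (x + 14)(x - 8) = 0
Setting each factor to zero: x = -14 or x = 8

x = -14, x = 8


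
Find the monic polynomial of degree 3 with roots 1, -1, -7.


A monic polynomial with roots 1, -1, -7 is:
p(x) = (x - 1)(x + 1)(x + 7)
After multiplying by (x - 1): x - 1
After multiplying by (x + 1): x^2 - 1
After multiplying by (x + 7): x^3 + 7x^2 - x - 7

x^3 + 7x^2 - x - 7


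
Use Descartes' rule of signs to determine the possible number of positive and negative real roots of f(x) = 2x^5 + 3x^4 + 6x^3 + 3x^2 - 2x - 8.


Descartes' rule of signs:

For positive roots, count sign changes in f(x) = 2x^5 + 3x^4 + 6x^3 + 3x^2 - 2x - 8:
Signs of coefficients: +, +, +, +, -, -
Number of sign changes: 1
Possible positive real roots: 1

For negative roots, examine f(-x) = -2x^5 + 3x^4 - 6x^3 + 3x^2 + 2x - 8:
Signs of coefficients: -, +, -, +, +, -
Number of sign changes: 4
Possible negative real roots: 4, 2, 0

Positive roots: 1; Negative roots: 4 or 2 or 0


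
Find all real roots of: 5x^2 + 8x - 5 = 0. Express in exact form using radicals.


Using the quadratic formula: x = (-b ± sqrt(b^2 - 4ac)) / (2a)
Here a = 5, b = 8, c = -5
Discriminant = b^2 - 4ac = 8^2 - 4(5)(-5) = 64 + 100 = 164
Since discriminant = 164 > 0, there are two real roots.
x = (-8 ± 2*sqrt(41)) / 10
Simplifying: x = (-4 ± sqrt(41)) / 5
Numerically: x ≈ 0.4806 or x ≈ -2.0806

x = (-4 + sqrt(41)) / 5 or x = (-4 - sqrt(41)) / 5


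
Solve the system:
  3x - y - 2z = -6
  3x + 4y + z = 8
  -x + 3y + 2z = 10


Using Cramer's rule. Expand each determinant along the first row.
D  = 3*[4*2 - 1*3] - (-1)*[3*2 - 1*(-1)] + (-2)*[3*3 - 4*(-1)]
  = 3*(5) - (-1)*(7) + (-2)*(13) = -4
Dx = (-6)*[4*2 - 1*3] - (-1)*[8*2 - 1*10] + (-2)*[8*3 - 4*10]
  = (-6)*(5) - (-1)*(6) + (-2)*(-16) = 8
Dy = 3*[8*2 - 1*10] - (-6)*[3*2 - 1*(-1)] + (-2)*[3*10 - 8*(-1)]
  = 3*(6) - (-6)*(7) + (-2)*(38) = -16
Dz = 3*[4*10 - 8*3] - (-1)*[3*10 - 8*(-1)] + (-6)*[3*3 - 4*(-1)]
  = 3*(16) - (-1)*(38) + (-6)*(13) = 8
x = Dx/D = 8/-4 = -2, y = Dy/D = -16/-4 = 4, z = Dz/D = 8/-4 = -2
Check eq1: (3)(-2) + (-1)(4) + (-2)(-2) = -6 = -6 ✓
Check eq2: (3)(-2) + (4)(4) + (1)(-2) = 8 = 8 ✓
Check eq3: (-1)(-2) + (3)(4) + (2)(-2) = 10 = 10 ✓

x = -2, y = 4, z = -2


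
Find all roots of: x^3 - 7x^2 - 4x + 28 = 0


Let p(x) = x^3 - 7x^2 - 4x + 28. By the rational root theorem (leading coefficient 1), any rational root is an integer divisor of 28: try ±1, ±2, ... in turn.
Test x = 1: value = 18 ≠ 0.
Test x = -1: value = 24 ≠ 0.
Test x = 2: value = 0 ✓, so (x - 2) is a factor.
Synthetic division by (x - 2): bring down 1; 1(2) - 7 = -5; (-5)(2) - 4 = -14; (-14)(2) + 28 = 0 → quotient x^2 - 5x - 14, remainder 0.
Solve the quadratic x^2 - 5x - 14 = 0: discriminant = (-5)^2 - 4(1)(-14) = 25 + 56 = 81.
sqrt(81) = 9, so x = (5 ± 9)/2: x = 7 or x = -2.
Collecting all roots found:

x = -2, x = 2, x = 7


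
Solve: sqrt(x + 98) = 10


Square both sides: x + 98 = 10^2 = 100
x = 100 - 98 = 2
x = 2
Check: sqrt(1*2 + 98) = sqrt(100) = 10 ✓

x = 2


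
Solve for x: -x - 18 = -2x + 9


Starting with: -x - 18 = -2x + 9
Move all x terms to left: (-1 + 2)x = 9 + 18
Simplify: x = 27
Divide both sides by 1: x = 27

x = 27


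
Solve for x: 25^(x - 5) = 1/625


Express both sides with the same base.
1/625 = 25^(-2)
Since the bases match, equate exponents: x - 5 = -2
So x = -2 - (-5) = 3

x = 3


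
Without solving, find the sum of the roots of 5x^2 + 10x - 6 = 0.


By Vieta's formulas for ax^2 + bx + c = 0:
  Sum of roots = -b/a
  Product of roots = c/a

Here a = 5, b = 10, c = -6
Sum = -(10)/5 = -2
Product = -6/5 = -6/5

Sum = -2


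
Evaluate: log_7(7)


We need the exponent such that 7^? = 7
7^1 = 7
Therefore log_7(7) = 1

1


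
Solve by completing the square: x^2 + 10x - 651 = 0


Start: x^2 + 10x - 651 = 0
Move constant: x^2 + 10x = 651
Half of 10 is 5, squared is 25
Add 25 to both sides: x^2 + 10x + 25 = 676
(x + 5)^2 = 676
x + 5 = ±26
x = -5 + 26 = 21 or x = -5 - 26 = -31

x = -31, x = 21


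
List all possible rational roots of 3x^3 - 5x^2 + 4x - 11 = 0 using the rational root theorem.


Rational root theorem: possible roots are ±p/q where:
  p divides the constant term (-11): p ∈ {1, 11}
  q divides the leading coefficient (3): q ∈ {1, 3}

All possible rational roots: -11, -11/3, -1, -1/3, 1/3, 1, 11/3, 11

-11, -11/3, -1, -1/3, 1/3, 1, 11/3, 11


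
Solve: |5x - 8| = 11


An absolute value equation |expr| = 11 gives two cases:
Case 1: 5x - 8 = 11
  5x = 19, so x = 19/5
Case 2: 5x - 8 = -11
  5x = -3, so x = -3/5

x = -3/5, x = 19/5


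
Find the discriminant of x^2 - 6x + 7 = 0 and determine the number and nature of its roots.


For ax^2 + bx + c = 0, discriminant D = b^2 - 4ac
Here a = 1, b = -6, c = 7
D = (-6)^2 - 4(1)(7) = 36 - 28 = 8

D = 8 > 0 but not a perfect square
The equation has 2 distinct real irrational roots.

Discriminant = 8, 2 distinct real irrational roots


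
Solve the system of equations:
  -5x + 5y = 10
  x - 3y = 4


Using Cramer's rule:
Determinant D = (-5)(-3) - (1)(5) = 15 - 5 = 10
Dx = (10)(-3) - (4)(5) = -30 - 20 = -50
Dy = (-5)(4) - (1)(10) = -20 - 10 = -30
x = Dx/D = -50/10 = -5
y = Dy/D = -30/10 = -3

x = -5, y = -3


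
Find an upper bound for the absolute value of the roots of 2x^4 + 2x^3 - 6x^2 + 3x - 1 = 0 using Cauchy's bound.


Cauchy's bound: all roots r satisfy |r| <= 1 + max(|a_i/a_n|) for i = 0,...,n-1
where a_n is the leading coefficient.

Coefficients: [2, 2, -6, 3, -1]
Leading coefficient a_n = 2
Ratios |a_i/a_n|: 1, 3, 3/2, 1/2
Maximum ratio: 3
Cauchy's bound: |r| <= 1 + 3 = 4

Upper bound = 4


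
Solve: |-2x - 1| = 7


An absolute value equation |expr| = 7 gives two cases:
Case 1: -2x - 1 = 7
  -2x = 8, so x = -4
Case 2: -2x - 1 = -7
  -2x = -6, so x = 3

x = -4, x = 3


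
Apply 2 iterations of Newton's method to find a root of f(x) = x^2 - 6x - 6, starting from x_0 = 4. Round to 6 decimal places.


Newton's method: x_(n+1) = x_n - f(x_n)/f'(x_n)
f(x) = x^2 - 6x - 6
f'(x) = 2x - 6

Iteration 1:
  f(4.000000) = -14.000000
  f'(4.000000) = 2.000000
  x_1 = 4.000000 - (-14.000000)/(2.000000) = 11.000000

Iteration 2:
  f(11.000000) = 49.000000
  f'(11.000000) = 16.000000
  x_2 = 11.000000 - (49.000000)/(16.000000) = 7.937500

x_2 = 7.937500


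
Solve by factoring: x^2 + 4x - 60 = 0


We need two numbers that multiply to -60 and add to 4.
Those numbers are 10 and -6 (since 10 * (-6) = -60 and 10 + (-6) = 4).
So x^2 + 4x - 60 = (x + 10)(x - 6) = 0
Setting each factor to zero: x = -10 or x = 6

x = -10, x = 6


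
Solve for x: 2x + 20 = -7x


Starting with: 2x + 20 = -7x
Move all x terms to left: (2 + 7)x = 0 - 20
Simplify: 9x = -20
Divide both sides by 9: x = -20/9

x = -20/9


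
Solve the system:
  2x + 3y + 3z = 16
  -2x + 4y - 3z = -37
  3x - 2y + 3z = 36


Using Cramer's rule. Expand each determinant along the first row.
D  = 2*[4*3 - (-3)*(-2)] - 3*[(-2)*3 - (-3)*3] + 3*[(-2)*(-2) - 4*3]
  = 2*(6) - 3*(3) + 3*(-8) = -21
Dx = 16*[4*3 - (-3)*(-2)] - 3*[(-37)*3 - (-3)*36] + 3*[(-37)*(-2) - 4*36]
  = 16*(6) - 3*(-3) + 3*(-70) = -105
Dy = 2*[(-37)*3 - (-3)*36] - 16*[(-2)*3 - (-3)*3] + 3*[(-2)*36 - (-37)*3]
  = 2*(-3) - 16*(3) + 3*(39) = 63
Dz = 2*[4*36 - (-37)*(-2)] - 3*[(-2)*36 - (-37)*3] + 16*[(-2)*(-2) - 4*3]
  = 2*(70) - 3*(39) + 16*(-8) = -105
x = Dx/D = -105/-21 = 5, y = Dy/D = 63/-21 = -3, z = Dz/D = -105/-21 = 5
Check eq1: (2)(5) + (3)(-3) + (3)(5) = 16 = 16 ✓
Check eq2: (-2)(5) + (4)(-3) + (-3)(5) = -37 = -37 ✓
Check eq3: (3)(5) + (-2)(-3) + (3)(5) = 36 = 36 ✓

x = 5, y = -3, z = 5


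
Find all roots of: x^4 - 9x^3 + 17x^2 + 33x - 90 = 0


Let p(x) = x^4 - 9x^3 + 17x^2 + 33x - 90. By the rational root theorem (leading coefficient 1), any rational root is an integer divisor of 90: try ±1, ±2, ... in turn.
Test x = 1: value = -48 ≠ 0.
Test x = -1: value = -96 ≠ 0.
Test x = 2: value = -12 ≠ 0.
Test x = -2: value = 0 ✓, so (x + 2) is a factor.
Synthetic division by (x + 2): bring down 1; 1(-2) - 9 = -11; (-11)(-2) + 17 = 39; 39(-2) + 33 = -45; (-45)(-2) - 90 = 0 → quotient x^3 - 11x^2 + 39x - 45, remainder 0.
Continue with the quotient x^3 - 11x^2 + 39x - 45 (candidates must divide 45).
Test x = 3: value = 0 ✓, so (x - 3) is a factor.
Synthetic division by (x - 3): bring down 1; 1(3) - 11 = -8; (-8)(3) + 39 = 15; 15(3) - 45 = 0 → quotient x^2 - 8x + 15, remainder 0.
Solve the quadratic x^2 - 8x + 15 = 0: discriminant = (-8)^2 - 4(1)(15) = 64 - 60 = 4.
sqrt(4) = 2, so x = (8 ± 2)/2: x = 5 or x = 3.
Collecting all roots found:

x = -2, x = 3 (multiplicity 2), x = 5


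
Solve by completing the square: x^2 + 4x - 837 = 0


Start: x^2 + 4x - 837 = 0
Move constant: x^2 + 4x = 837
Half of 4 is 2, squared is 4
Add 4 to both sides: x^2 + 4x + 4 = 841
(x + 2)^2 = 841
x + 2 = ±29
x = -2 + 29 = 27 or x = -2 - 29 = -31

x = -31, x = 27


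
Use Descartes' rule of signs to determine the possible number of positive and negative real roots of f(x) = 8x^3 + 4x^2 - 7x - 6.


Descartes' rule of signs:

For positive roots, count sign changes in f(x) = 8x^3 + 4x^2 - 7x - 6:
Signs of coefficients: +, +, -, -
Number of sign changes: 1
Possible positive real roots: 1

For negative roots, examine f(-x) = -8x^3 + 4x^2 + 7x - 6:
Signs of coefficients: -, +, +, -
Number of sign changes: 2
Possible negative real roots: 2, 0

Positive roots: 1; Negative roots: 2 or 0


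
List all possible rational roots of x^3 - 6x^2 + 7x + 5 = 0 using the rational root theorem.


Rational root theorem: possible roots are ±p/q where:
  p divides the constant term (5): p ∈ {1, 5}
  q divides the leading coefficient (1): q ∈ {1}

All possible rational roots: -5, -1, 1, 5

-5, -1, 1, 5


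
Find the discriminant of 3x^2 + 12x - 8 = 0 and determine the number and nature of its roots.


For ax^2 + bx + c = 0, discriminant D = b^2 - 4ac
Here a = 3, b = 12, c = -8
D = (12)^2 - 4(3)(-8) = 144 + 96 = 240

D = 240 > 0 but not a perfect square
The equation has 2 distinct real irrational roots.

Discriminant = 240, 2 distinct real irrational roots


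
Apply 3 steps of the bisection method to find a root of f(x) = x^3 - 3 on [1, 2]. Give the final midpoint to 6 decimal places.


f(x) = x^3 - 3
f(1) = -2 < 0
f(2) = 5 > 0

Step 1: midpoint = (1.000000 + 2.000000)/2 = 1.500000
  f(1.500000) = 0.375000
  f(mid) > 0, so root is in [1.000000, 1.500000]

Step 2: midpoint = (1.000000 + 1.500000)/2 = 1.250000
  f(1.250000) = -1.046875
  f(mid) < 0, so root is in [1.250000, 1.500000]

Step 3: midpoint = (1.250000 + 1.500000)/2 = 1.375000
  f(1.375000) = -0.400391
  f(mid) < 0, so root is in [1.375000, 1.500000]

midpoint = 1.375000


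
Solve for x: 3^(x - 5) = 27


Express both sides with the same base.
27 = 3^3
Since the bases match, equate exponents: x - 5 = 3
So x = 3 - (-5) = 8

x = 8


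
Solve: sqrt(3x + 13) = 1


Square both sides: 3x + 13 = 1^2 = 1
3x = 1 - 13 = -12
x = -4
Check: sqrt(3*(-4) + 13) = sqrt(1) = 1 ✓

x = -4


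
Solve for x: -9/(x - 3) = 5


Multiply both sides by (x - 3): -9 = 5(x - 3)
Distribute: -9 = 5x - 15
5x = -9 + 15 = 6
x = 6/5

x = 6/5


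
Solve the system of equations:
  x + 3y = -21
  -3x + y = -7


Using Cramer's rule:
Determinant D = (1)(1) - (-3)(3) = 1 + 9 = 10
Dx = (-21)(1) - (-7)(3) = -21 + 21 = 0
Dy = (1)(-7) - (-3)(-21) = -7 - 63 = -70
x = Dx/D = 0/10 = 0
y = Dy/D = -70/10 = -7

x = 0, y = -7


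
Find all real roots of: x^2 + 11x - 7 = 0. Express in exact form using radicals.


Using the quadratic formula: x = (-b ± sqrt(b^2 - 4ac)) / (2a)
Here a = 1, b = 11, c = -7
Discriminant = b^2 - 4ac = 11^2 - 4(1)(-7) = 121 + 28 = 149
Since discriminant = 149 > 0, there are two real roots.
x = (-11 ± sqrt(149)) / 2
Numerically: x ≈ 0.6033 or x ≈ -11.6033

x = (-11 + sqrt(149)) / 2 or x = (-11 - sqrt(149)) / 2


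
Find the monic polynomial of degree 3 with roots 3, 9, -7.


A monic polynomial with roots 3, 9, -7 is:
p(x) = (x - 3)(x - 9)(x + 7)
After multiplying by (x - 3): x - 3
After multiplying by (x - 9): x^2 - 12x + 27
After multiplying by (x + 7): x^3 - 5x^2 - 57x + 189

x^3 - 5x^2 - 57x + 189


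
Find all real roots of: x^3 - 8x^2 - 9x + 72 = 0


Let p(x) = x^3 - 8x^2 - 9x + 72. By the rational root theorem (leading coefficient 1), any rational root is an integer divisor of 72: try ±1, ±2, ... in turn.
Test x = 1: value = 56 ≠ 0.
Test x = -1: value = 72 ≠ 0.
Test x = 2: value = 30 ≠ 0.
Test x = -2: value = 50 ≠ 0.
Test x = 3: value = 0 ✓, so (x - 3) is a factor.
Synthetic division by (x - 3): bring down 1; 1(3) - 8 = -5; (-5)(3) - 9 = -24; (-24)(3) + 72 = 0 → quotient x^2 - 5x - 24, remainder 0.
Solve the quadratic x^2 - 5x - 24 = 0: discriminant = (-5)^2 - 4(1)(-24) = 25 + 96 = 121.
sqrt(121) = 11, so x = (5 ± 11)/2: x = 8 or x = -3.

x = -3, x = 3, x = 8


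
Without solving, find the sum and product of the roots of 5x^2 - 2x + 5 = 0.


By Vieta's formulas for ax^2 + bx + c = 0:
  Sum of roots = -b/a
  Product of roots = c/a

Here a = 5, b = -2, c = 5
Sum = -(-2)/5 = 2/5
Product = 5/5 = 1

Sum = 2/5, Product = 1


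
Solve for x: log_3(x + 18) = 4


Convert to exponential form: x + 18 = 3^4 = 81
x = 81 - 18 = 63
Check: log_3(63 + 18) = log_3(81) = log_3(81) = 4 ✓

x = 63


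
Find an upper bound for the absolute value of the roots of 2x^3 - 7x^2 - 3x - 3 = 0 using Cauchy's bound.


Cauchy's bound: all roots r satisfy |r| <= 1 + max(|a_i/a_n|) for i = 0,...,n-1
where a_n is the leading coefficient.

Coefficients: [2, -7, -3, -3]
Leading coefficient a_n = 2
Ratios |a_i/a_n|: 7/2, 3/2, 3/2
Maximum ratio: 7/2
Cauchy's bound: |r| <= 1 + 7/2 = 9/2

Upper bound = 9/2


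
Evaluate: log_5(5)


We need the exponent such that 5^? = 5
5^1 = 5
Therefore log_5(5) = 1

1


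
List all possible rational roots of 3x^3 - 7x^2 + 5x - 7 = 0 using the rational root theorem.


Rational root theorem: possible roots are ±p/q where:
  p divides the constant term (-7): p ∈ {1, 7}
  q divides the leading coefficient (3): q ∈ {1, 3}

All possible rational roots: -7, -7/3, -1, -1/3, 1/3, 1, 7/3, 7

-7, -7/3, -1, -1/3, 1/3, 1, 7/3, 7


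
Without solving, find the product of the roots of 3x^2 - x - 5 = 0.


By Vieta's formulas for ax^2 + bx + c = 0:
  Sum of roots = -b/a
  Product of roots = c/a

Here a = 3, b = -1, c = -5
Sum = -(-1)/3 = 1/3
Product = -5/3 = -5/3

Product = -5/3


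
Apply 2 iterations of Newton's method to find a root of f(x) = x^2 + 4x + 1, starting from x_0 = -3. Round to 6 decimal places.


Newton's method: x_(n+1) = x_n - f(x_n)/f'(x_n)
f(x) = x^2 + 4x + 1
f'(x) = 2x + 4

Iteration 1:
  f(-3.000000) = -2.000000
  f'(-3.000000) = -2.000000
  x_1 = -3.000000 - (-2.000000)/(-2.000000) = -4.000000

Iteration 2:
  f(-4.000000) = 1.000000
  f'(-4.000000) = -4.000000
  x_2 = -4.000000 - (1.000000)/(-4.000000) = -3.750000

x_2 = -3.750000


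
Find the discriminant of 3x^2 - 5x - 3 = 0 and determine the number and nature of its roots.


For ax^2 + bx + c = 0, discriminant D = b^2 - 4ac
Here a = 3, b = -5, c = -3
D = (-5)^2 - 4(3)(-3) = 25 + 36 = 61

D = 61 > 0 but not a perfect square
The equation has 2 distinct real irrational roots.

Discriminant = 61, 2 distinct real irrational roots


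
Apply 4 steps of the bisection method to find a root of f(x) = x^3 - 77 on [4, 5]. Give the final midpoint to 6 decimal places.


f(x) = x^3 - 77
f(4) = -13 < 0
f(5) = 48 > 0

Step 1: midpoint = (4.000000 + 5.000000)/2 = 4.500000
  f(4.500000) = 14.125000
  f(mid) > 0, so root is in [4.000000, 4.500000]

Step 2: midpoint = (4.000000 + 4.500000)/2 = 4.250000
  f(4.250000) = -0.234375
  f(mid) < 0, so root is in [4.250000, 4.500000]

Step 3: midpoint = (4.250000 + 4.500000)/2 = 4.375000
  f(4.375000) = 6.740234
  f(mid) > 0, so root is in [4.250000, 4.375000]

Step 4: midpoint = (4.250000 + 4.375000)/2 = 4.312500
  f(4.312500) = 3.202393
  f(mid) > 0, so root is in [4.250000, 4.312500]

midpoint = 4.312500


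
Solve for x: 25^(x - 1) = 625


Express both sides with the same base.
625 = 25^2
Since the bases match, equate exponents: x - 1 = 2
So x = 2 - (-1) = 3

x = 3


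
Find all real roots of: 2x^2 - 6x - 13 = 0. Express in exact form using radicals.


Using the quadratic formula: x = (-b ± sqrt(b^2 - 4ac)) / (2a)
Here a = 2, b = -6, c = -13
Discriminant = b^2 - 4ac = (-6)^2 - 4(2)(-13) = 36 + 104 = 140
Since discriminant = 140 > 0, there are two real roots.
x = (6 ± 2*sqrt(35)) / 4
Simplifying: x = (3 ± sqrt(35)) / 2
Numerically: x ≈ 4.4580 or x ≈ -1.4580

x = (3 + sqrt(35)) / 2 or x = (3 - sqrt(35)) / 2


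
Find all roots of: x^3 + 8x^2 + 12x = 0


The constant term is 0, so x = 0 is a root. Factor out x:
  x^2 + 8x + 12 = 0
Solve the quadratic x^2 + 8x + 12 = 0: discriminant = 8^2 - 4(1)(12) = 64 - 48 = 16.
sqrt(16) = 4, so x = (-8 ± 4)/2: x = -2 or x = -6.
Collecting all roots found:

x = -6, x = -2, x = 0


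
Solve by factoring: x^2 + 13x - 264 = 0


We need two numbers that multiply to -264 and add to 13.
Those numbers are 24 and -11 (since 24 * (-11) = -264 and 24 + (-11) = 13).
So x^2 + 13x - 264 = (x + 24)(x - 11) = 0
Setting each factor to zero: x = -24 or x = 11

x = -24, x = 11


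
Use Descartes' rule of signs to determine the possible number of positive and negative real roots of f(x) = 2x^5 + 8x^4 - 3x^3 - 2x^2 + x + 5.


Descartes' rule of signs:

For positive roots, count sign changes in f(x) = 2x^5 + 8x^4 - 3x^3 - 2x^2 + x + 5:
Signs of coefficients: +, +, -, -, +, +
Number of sign changes: 2
Possible positive real roots: 2, 0

For negative roots, examine f(-x) = -2x^5 + 8x^4 + 3x^3 - 2x^2 - x + 5:
Signs of coefficients: -, +, +, -, -, +
Number of sign changes: 3
Possible negative real roots: 3, 1

Positive roots: 2 or 0; Negative roots: 3 or 1


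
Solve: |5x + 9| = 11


An absolute value equation |expr| = 11 gives two cases:
Case 1: 5x + 9 = 11
  5x = 2, so x = 2/5
Case 2: 5x + 9 = -11
  5x = -20, so x = -4

x = -4, x = 2/5


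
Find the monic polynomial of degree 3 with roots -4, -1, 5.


A monic polynomial with roots -4, -1, 5 is:
p(x) = (x + 4)(x + 1)(x - 5)
After multiplying by (x + 4): x + 4
After multiplying by (x + 1): x^2 + 5x + 4
After multiplying by (x - 5): x^3 - 21x - 20

x^3 - 21x - 20


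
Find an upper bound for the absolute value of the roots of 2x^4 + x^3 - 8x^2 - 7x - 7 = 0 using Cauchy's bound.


Cauchy's bound: all roots r satisfy |r| <= 1 + max(|a_i/a_n|) for i = 0,...,n-1
where a_n is the leading coefficient.

Coefficients: [2, 1, -8, -7, -7]
Leading coefficient a_n = 2
Ratios |a_i/a_n|: 1/2, 4, 7/2, 7/2
Maximum ratio: 4
Cauchy's bound: |r| <= 1 + 4 = 5

Upper bound = 5


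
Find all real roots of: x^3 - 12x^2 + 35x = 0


The constant term is 0, so x = 0 is a root. Factor out x:
  x(x^2 - 12x + 35) = 0
Solve the quadratic x^2 - 12x + 35 = 0: discriminant = (-12)^2 - 4(1)(35) = 144 - 140 = 4.
sqrt(4) = 2, so x = (12 ± 2)/2: x = 7 or x = 5.

x = 0, x = 5, x = 7


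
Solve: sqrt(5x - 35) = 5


Square both sides: 5x - 35 = 5^2 = 25
5x = 25 + 35 = 60
x = 12
Check: sqrt(5*12 - 35) = sqrt(25) = 5 ✓

x = 12


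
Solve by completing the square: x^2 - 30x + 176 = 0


Start: x^2 - 30x + 176 = 0
Move constant: x^2 - 30x = -176
Half of -30 is -15, squared is 225
Add 225 to both sides: x^2 - 30x + 225 = 49
(x - 15)^2 = 49
x - 15 = ±7
x = 15 + 7 = 22 or x = 15 - 7 = 8

x = 8, x = 22


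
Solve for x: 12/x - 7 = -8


Subtract -7 from both sides: 12/x = -1
Multiply both sides by x: 12 = -1 * x
Divide by -1: x = -12

x = -12


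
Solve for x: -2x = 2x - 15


Starting with: -2x = 2x - 15
Move all x terms to left: (-2 - 2)x = -15 - 0
Simplify: -4x = -15
Divide both sides by -4: x = 15/4

x = 15/4
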